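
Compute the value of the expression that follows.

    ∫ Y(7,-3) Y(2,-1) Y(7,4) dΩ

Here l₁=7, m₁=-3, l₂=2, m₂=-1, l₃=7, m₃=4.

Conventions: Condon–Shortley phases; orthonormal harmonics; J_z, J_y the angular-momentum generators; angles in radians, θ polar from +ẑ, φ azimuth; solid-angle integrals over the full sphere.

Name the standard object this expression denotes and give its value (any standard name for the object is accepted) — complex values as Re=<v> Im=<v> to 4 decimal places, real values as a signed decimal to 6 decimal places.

Gaunt coefficient, +0.162315

This is a Gaunt coefficient — the integral of a triple product of spherical harmonics over the sphere.
Checks pass: Σm=0; 16 even; l₃=7∈[5,9].
(2·7+1)(2·2+1)(2·7+1) = 1125
Δ: 2! 12! 2! / 17! → 1/185640
sum: t=0:+1/2419200 t=1:−1/518400 t=2:+1/2419200 = -1/907200
3j²(7 2 7; 0 0 0) = Δ·Π!·Σ² = 56/3315  (sign +1)
sum: t=0:+1/14515200 t=1:−1/4354560 = -1/6220800
3j²(7 2 7; -3 -1 4) = Δ·Π!·Σ² = 77/4420  (sign +1)
combine: 4πI² = 1125·56/3315·77/4420 = 16170/48841
take √, sign +1: I = 0.16231468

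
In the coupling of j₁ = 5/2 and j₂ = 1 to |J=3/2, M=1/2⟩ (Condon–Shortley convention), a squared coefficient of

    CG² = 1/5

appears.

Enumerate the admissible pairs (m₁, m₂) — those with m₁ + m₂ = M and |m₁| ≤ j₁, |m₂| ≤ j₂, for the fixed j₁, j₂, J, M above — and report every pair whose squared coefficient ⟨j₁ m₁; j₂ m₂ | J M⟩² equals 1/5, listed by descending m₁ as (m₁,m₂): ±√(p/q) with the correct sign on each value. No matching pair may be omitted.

Admissible pairs with m₁+m₂ = M = 1/2: (-1/2,1), (1/2,0), (3/2,-1)
  (m₁,m₂)=(3/2,-1): CG² = 2/5, CG = +√(2/5)
  (m₁,m₂)=(1/2,0): CG² = 2/5, CG = −√(2/5)
  (m₁,m₂)=(-1/2,1): CG² = 1/5, CG = +√(1/5)   ← matches the target
Pairs with CG² = 1/5: (-1/2,1): +√(1/5)

(-1/2,1): +√(1/5)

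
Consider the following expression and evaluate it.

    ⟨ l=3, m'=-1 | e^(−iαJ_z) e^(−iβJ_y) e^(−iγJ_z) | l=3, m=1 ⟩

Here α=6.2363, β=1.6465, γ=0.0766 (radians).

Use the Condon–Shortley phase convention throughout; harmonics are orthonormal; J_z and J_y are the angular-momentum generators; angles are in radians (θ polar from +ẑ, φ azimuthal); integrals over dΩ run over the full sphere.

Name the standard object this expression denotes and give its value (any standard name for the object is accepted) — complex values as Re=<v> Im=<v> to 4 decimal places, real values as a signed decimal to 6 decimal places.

Wigner D-matrix element, Re=-0.2229 Im=0.0277

This is a Wigner D-matrix element — the rotation-matrix element ⟨l m'| R(α,β,γ) |l m⟩ in the angular-momentum basis.
Split into d^3_{-1,1}(β=1.6465) × two z-phases.
Half-angle: c=0.679841, s=0.733359. N=√(2·24·24·2)=48.000000
k: max(0,(1)−(-1))=2 … min(3+(1),3−(-1))=4
  k=2: (−1)^0·48.0000/(8)·0.6798^4·0.7334^2 = +0.689311
  k=3: (−1)^1·48.0000/(6)·0.6798^2·0.7334^4 = -1.069479
  k=4: (−1)^2·48.0000/(48)·0.6798^0·0.7334^6 = +0.155561
d^3_{-1,1}(1.6465) = +0.689311 -1.069479 +0.155561 = -0.224607
Phases: e^{-i·(-1)·6.2363}=+0.998901-0.046868i, e^{-i·(1)·0.0766}=+0.997068-0.076525i ⇒ D=-0.222897+0.027665i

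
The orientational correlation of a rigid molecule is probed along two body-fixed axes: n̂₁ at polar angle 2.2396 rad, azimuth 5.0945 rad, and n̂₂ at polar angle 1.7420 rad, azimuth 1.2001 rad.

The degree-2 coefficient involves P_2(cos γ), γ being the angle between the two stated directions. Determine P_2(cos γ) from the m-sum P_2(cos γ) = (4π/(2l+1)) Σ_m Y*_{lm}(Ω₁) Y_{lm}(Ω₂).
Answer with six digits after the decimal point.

-0.184603

Summing Y*_{l m}(θ₁,φ₁)·Y_{l m}(θ₂,φ₂) over m ∈ [−2, 2]; prefactor 4π/(2·2+1) = 2.513274:
  m=-2: (-0.17165 - 0.16453j) × (-0.27662 - 0.25329j) = 0.00581 + 0.08899j  (running Σ = 0.00581 + 0.08899j)
  m=-1: (-0.14014 + 0.34872j) × (-0.04698 + 0.12088j) = -0.03557 - 0.03332j  (running Σ = -0.02976 + 0.05566j)
  m=0: (0.04837 + 0.00000j) × (-0.28793 + 0.00000j) = -0.01393 + 0.00000j  (running Σ = -0.04369 + 0.05566j)
  m=1: (0.14014 + 0.34872j) × (0.04698 + 0.12088j) = -0.03557 + 0.03332j  (running Σ = -0.07926 + 0.08899j)
  m=2: (-0.17165 + 0.16453j) × (-0.27662 + 0.25329j) = 0.00581 - 0.08899j  (running Σ = -0.07345 + 0.00000j)
Σ over m = -0.07345 + 0.00000j; ×(4π/5) → -0.18460 + 0.00000j. Real part: -0.184603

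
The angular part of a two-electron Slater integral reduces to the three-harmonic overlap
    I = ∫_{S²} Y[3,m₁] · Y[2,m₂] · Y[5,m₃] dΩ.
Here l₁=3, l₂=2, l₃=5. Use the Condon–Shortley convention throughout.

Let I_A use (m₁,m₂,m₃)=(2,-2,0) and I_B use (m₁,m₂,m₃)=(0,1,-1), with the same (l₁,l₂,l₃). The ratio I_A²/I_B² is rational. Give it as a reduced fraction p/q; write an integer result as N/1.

l's match ⇒ only the (l;m) 3-j factors differ between A and B.
A: triangle coeff Δ(3,2,5) = 1/2310; Σ_t [0,0]: t=0:+1/2880 = 1/2880; (3j)²=1/462 [(3 2 5; 2 -2 0)], sign=-1
B: triangle coeff Δ(3,2,5) = 1/2310; Σ_t [0,0]: t=0:+1/216 = 1/216; (3j)²=8/231 [(3 2 5; 0 1 -1)], sign=+1
I_A²/I_B² = (1/462)/(8/231) = 1/16

1/16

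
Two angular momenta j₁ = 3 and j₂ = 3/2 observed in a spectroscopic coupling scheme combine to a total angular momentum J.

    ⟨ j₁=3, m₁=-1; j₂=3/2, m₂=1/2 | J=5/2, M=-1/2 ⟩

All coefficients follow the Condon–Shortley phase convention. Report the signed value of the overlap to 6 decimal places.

√[6·2!4!1!/8! · 2!4!2!1!2!3!] = √(288/35)
  +(−1)^1/∏(1,1,3,1,1,0)! = -1/6  (running -1/6)
  +(−1)^2/∏(2,0,2,0,2,1)! = 1/8  (running -1/24)
⟨..|..⟩ = √(288/35)·(-1/24) = -0.119523

−√(1/70) ≈ -0.119523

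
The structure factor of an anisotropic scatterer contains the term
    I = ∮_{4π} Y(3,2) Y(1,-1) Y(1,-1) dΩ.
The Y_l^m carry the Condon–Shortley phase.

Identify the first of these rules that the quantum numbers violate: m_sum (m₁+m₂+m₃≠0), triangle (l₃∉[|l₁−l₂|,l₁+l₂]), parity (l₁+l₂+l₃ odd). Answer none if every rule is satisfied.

azimuthal sum: 2 − 1 − 1 = 0  ✓
l₃ must lie in [2,4]; have l₃=1  ✗
L = 3 + 1 + 1 = 5 (odd)

triangle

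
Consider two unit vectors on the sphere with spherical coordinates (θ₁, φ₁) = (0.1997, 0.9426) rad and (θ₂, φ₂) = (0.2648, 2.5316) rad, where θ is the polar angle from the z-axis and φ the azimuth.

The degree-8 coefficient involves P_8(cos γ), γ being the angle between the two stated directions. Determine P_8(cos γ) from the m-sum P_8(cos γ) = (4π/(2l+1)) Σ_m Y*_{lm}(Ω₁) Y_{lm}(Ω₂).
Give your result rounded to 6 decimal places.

-0.200373

Expand P_8 via completeness: Σ_{m} conj(Y_{8,m}) at Ω₁ times Y_{8,m} at Ω₂ —
  term(m=-8) = +0.000000-0.000000i   from Y*(Ω₁)=+0.000000+0.000001i, Y(Ω₂)=+0.000002-0.000011i
  term(m=-7) = +0.000000+0.000000i   from Y*(Ω₁)=+0.000023+0.000008i, Y(Ω₂)=+0.000072+0.000151i
  term(m=-6) = -0.000000+0.000000i   from Y*(Ω₁)=+0.000249-0.000181i, Y(Ω₂)=-0.001363-0.000777i
  term(m=-5) = -0.000003-0.000029i   from Y*(Ω₁)=+0.000002-0.002794i, Y(Ω₂)=+0.010529-0.000968i
  term(m=-4) = +0.000991-0.000072i   from Y*(Ω₁)=-0.015256-0.011096i, Y(Ω₂)=-0.040224+0.033992i
  term(m=-3) = +0.000975+0.017838i   from Y*(Ω₁)=-0.089087+0.028910i, Y(Ω₂)=+0.048883-0.184365i
  term(m=-2) = -0.151839+0.005531i   from Y*(Ω₁)=-0.100128+0.307907i, Y(Ω₂)=+0.161270+0.440690i
  term(m=-1) = -0.007877-0.432657i   from Y*(Ω₁)=+0.396022+0.545217i, Y(Ω₂)=-0.526347-0.367868i
  term(m=+0) = +0.044439+0.000000i   from Y*(Ω₁)=+0.465500-0.000000i, Y(Ω₂)=+0.095464+0.000000i
  term(m=+1) = -0.007877+0.432657i   from Y*(Ω₁)=-0.396022+0.545217i, Y(Ω₂)=+0.526347-0.367868i
  term(m=+2) = -0.151839-0.005531i   from Y*(Ω₁)=-0.100128-0.307907i, Y(Ω₂)=+0.161270-0.440690i
  term(m=+3) = +0.000975-0.017838i   from Y*(Ω₁)=+0.089087+0.028910i, Y(Ω₂)=-0.048883-0.184365i
  term(m=+4) = +0.000991+0.000072i   from Y*(Ω₁)=-0.015256+0.011096i, Y(Ω₂)=-0.040224-0.033992i
  term(m=+5) = -0.000003+0.000029i   from Y*(Ω₁)=-0.000002-0.002794i, Y(Ω₂)=-0.010529-0.000968i
  term(m=+6) = -0.000000-0.000000i   from Y*(Ω₁)=+0.000249+0.000181i, Y(Ω₂)=-0.001363+0.000777i
  term(m=+7) = +0.000000-0.000000i   from Y*(Ω₁)=-0.000023+0.000008i, Y(Ω₂)=-0.000072+0.000151i
  term(m=+8) = +0.000000+0.000000i   from Y*(Ω₁)=+0.000000-0.000001i, Y(Ω₂)=+0.000002+0.000011i
Total Σ_m = -0.271068+0.000000i. Multiply by 0.739198: -0.200373+0.000000i. P_8(cos γ) = -0.200373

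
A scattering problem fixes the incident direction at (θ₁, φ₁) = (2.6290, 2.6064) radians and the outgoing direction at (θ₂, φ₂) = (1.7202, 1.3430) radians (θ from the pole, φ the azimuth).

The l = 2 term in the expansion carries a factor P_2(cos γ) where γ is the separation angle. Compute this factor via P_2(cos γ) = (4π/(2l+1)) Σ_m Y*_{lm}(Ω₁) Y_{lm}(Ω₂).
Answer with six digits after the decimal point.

-0.385354

Summing Y*_{l m}(θ₁,φ₁)·Y_{l m}(θ₂,φ₂) over m ∈ [−2, 2]; prefactor 4π/(2·2+1) = 2.513274:
  m=-2: (+0.044577-0.081518i) × (-0.339189-0.166193i) = -0.028668+0.020242i  (running Σ = -0.028668+0.020242i)
  m=-1: (+0.284021-0.168400i) × (-0.025680+0.110774i) = +0.011361+0.035787i  (running Σ = -0.017307+0.056028i)
  m=0: (+0.403200-0.000000i) × (-0.294428+0.000000i) = -0.118713+0.000000i  (running Σ = -0.136021+0.056028i)
  m=1: (-0.284021-0.168400i) × (+0.025680+0.110774i) = +0.011361-0.035787i  (running Σ = -0.124660+0.020242i)
  m=2: (+0.044577+0.081518i) × (-0.339189+0.166193i) = -0.028668-0.020242i  (running Σ = -0.153328-0.000000i)
Accumulated sum -0.153328-0.000000i; after 4π/(2l+1) scaling, -0.385354-0.000000i ⇒ P_2 = -0.385354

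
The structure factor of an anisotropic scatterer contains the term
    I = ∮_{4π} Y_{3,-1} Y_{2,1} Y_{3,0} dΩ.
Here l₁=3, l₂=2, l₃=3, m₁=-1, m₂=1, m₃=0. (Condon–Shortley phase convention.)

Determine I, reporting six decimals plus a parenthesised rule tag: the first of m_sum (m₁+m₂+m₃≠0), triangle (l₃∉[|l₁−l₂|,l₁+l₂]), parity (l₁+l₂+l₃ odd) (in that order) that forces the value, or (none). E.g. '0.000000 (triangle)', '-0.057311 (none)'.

-0.059471 (none)

Checks pass: Σm=0; 8 even; l₃=3∈[1,5].
(2·3+1)(2·2+1)(2·3+1) = 245
Δ: 2! 4! 2! / 9! → 1/3780
sum: t=0:+1/24 t=1:−1/4 t=2:+1/24 = -1/6
3j²(3 2 3; 0 0 0) = Δ·Π!·Σ² = 4/105  (sign +1)
sum: t=1:−1/12 t=2:+1/8 = 1/24
3j²(3 2 3; -1 1 0) = Δ·Π!·Σ² = 1/210  (sign -1)
combine: 4πI² = 245·4/105·1/210 = 2/45
take √, sign -1: I = -0.05947080
No selection rule forces the value: the integral is nonzero (none).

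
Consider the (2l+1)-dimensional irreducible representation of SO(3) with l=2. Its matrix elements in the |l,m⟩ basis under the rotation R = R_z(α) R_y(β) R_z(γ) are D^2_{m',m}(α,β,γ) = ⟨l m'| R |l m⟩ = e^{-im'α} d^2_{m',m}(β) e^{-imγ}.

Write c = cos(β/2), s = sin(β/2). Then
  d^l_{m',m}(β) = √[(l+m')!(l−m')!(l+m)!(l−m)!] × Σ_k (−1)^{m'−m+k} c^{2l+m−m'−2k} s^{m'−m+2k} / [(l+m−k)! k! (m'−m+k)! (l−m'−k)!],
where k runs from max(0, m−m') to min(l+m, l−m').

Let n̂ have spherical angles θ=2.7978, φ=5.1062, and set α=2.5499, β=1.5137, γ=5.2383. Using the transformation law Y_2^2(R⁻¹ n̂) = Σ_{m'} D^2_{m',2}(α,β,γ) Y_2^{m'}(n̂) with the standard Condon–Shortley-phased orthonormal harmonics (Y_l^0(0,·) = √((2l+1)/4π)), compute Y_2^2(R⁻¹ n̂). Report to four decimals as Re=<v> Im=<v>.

Need the full column D^2_{m',2} for m'=−2..2 at α=2.5499, β=1.5137, γ=5.2383.
cos(β/2)=0.727003, sin(β/2)=0.686635
d^2_{-2,2}: single k=4 term ⇒ +0.222281;  D = +0.137058+0.174998i
d^2_{-1,2}: single k=3 term ⇒ +0.470699;  D = -0.034198-0.469455i
d^2_{0,2}: single k=2 term ⇒ +0.610378;  D = -0.302741+0.530009i
d^2_{1,2}: single k=1 term ⇒ +0.527671;  D = +0.472791-0.234320i
d^2_{2,2}: single k=0 term ⇒ +0.279347;  D = -0.276933-0.036646i
Y_2^{m'}(θ=2.7978,φ=5.1062) and Σ D·Y over m':
  (+0.1371+0.1750i)·(-0.0310+0.0311i)  (-0.0342-0.4695i)·(-0.0941-0.2264i)  (-0.3027+0.5300i)·(+0.5233+0.0000i)  (+0.4728-0.2343i)·(+0.0941-0.2264i)  (-0.2769-0.0366i)·(-0.0310-0.0311i)
Y_2^2(R⁻¹ n̂) = -0.272309+0.208764i

Re=-0.2723 Im=0.2088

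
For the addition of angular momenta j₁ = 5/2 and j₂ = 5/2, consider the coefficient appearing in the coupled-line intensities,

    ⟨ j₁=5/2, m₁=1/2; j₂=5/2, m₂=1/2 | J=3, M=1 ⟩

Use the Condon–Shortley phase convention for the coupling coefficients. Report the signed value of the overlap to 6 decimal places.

−√(4/15) ≈ -0.516398

√[7·2!3!3!/9! · 3!2!3!2!4!2!] = √(48/5)
  +(−1)^0/∏(0,2,2,3,1,0)! = 1/24  (running 1/24)
  +(−1)^1/∏(1,1,1,2,2,1)! = -1/4  (running -5/24)
  +(−1)^2/∏(2,0,0,1,3,2)! = 1/24  (running -1/6)
⟨..|..⟩ = √(48/5)·(-1/6) = -0.516398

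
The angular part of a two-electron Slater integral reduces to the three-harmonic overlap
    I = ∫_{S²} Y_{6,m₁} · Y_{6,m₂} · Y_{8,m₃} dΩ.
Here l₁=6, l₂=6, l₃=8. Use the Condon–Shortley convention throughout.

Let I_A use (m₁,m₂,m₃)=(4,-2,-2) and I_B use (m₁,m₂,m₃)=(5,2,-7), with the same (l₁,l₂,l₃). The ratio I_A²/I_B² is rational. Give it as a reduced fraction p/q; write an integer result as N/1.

Same 6,6,8: normalisation and zero-m 3j drop out of the ratio.
A: Δ: 4! 8! 8! / 21! → 1/1309458150; sum: t=0:+1/19906560 t=1:−1/21772800 t=2:+1/232243200 = 1/116121600; 3j²(6 6 8; 4 -2 -2) = Δ·Π!·Σ² = 48/46189  (sign +1)
B: Δ: 4! 8! 8! / 21! → 1/1309458150; sum: t=0:+1/4877107200 t=1:−1/1219276800 = -1/1625702400; 3j²(6 6 8; 5 2 -7) = Δ·Π!·Σ² = 33/2261  (sign +1)
I_A²/I_B² = (48/46189)/(33/2261) = 112/1573

112/1573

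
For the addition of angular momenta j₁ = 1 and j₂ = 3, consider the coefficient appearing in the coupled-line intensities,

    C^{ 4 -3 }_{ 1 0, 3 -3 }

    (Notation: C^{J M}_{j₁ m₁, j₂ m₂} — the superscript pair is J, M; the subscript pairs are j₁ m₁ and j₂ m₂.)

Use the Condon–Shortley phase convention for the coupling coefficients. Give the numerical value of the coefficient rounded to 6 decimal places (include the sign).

triangle: 0!*2!*6!/9! = 1440/362880
(j±m)!: 1!*1!*0!*6!*1!*7! = 3628800
prefactor² = (2J+1)*Δ*N² = 129600
  k=0: +1/(0!*0!*1!*0!*1!*6!) = 1/720
Σ = 1/720  ⇒  CG² = 129600*(1/720)² = 1/4
CG = +√(1/4) = +0.500000

+√(1/4) = +0.500000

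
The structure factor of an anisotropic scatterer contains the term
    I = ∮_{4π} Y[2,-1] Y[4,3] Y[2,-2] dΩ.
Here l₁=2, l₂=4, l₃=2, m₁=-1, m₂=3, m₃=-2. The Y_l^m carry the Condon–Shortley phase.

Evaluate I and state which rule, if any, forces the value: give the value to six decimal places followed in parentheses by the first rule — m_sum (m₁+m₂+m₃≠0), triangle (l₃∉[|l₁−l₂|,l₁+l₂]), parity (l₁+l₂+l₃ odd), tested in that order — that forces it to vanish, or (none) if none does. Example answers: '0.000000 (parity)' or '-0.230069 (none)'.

-0.238414 (none)

Rules hold: Σm=0, L=8 even, 2≤2≤6.
N = 5·9·5 = 225
Δ = 4!·0!·4!/9! = 1/630
Racah Σ t=2..2: t=2:+1/16 = 1/16
⇒ 3j(2 4 2; 0 0 0)² = 2/35, sgn +1
Racah Σ t=3..3: t=3:−1/144 = -1/144
⇒ 3j(2 4 2; -1 3 -2)² = 1/18, sgn -1
4πI² = N·(3j₀)²·(3jₘ)² = 5/7
I = -1·√(0.714286/4π) = -0.23841361
No selection rule forces the value: the integral is nonzero (none).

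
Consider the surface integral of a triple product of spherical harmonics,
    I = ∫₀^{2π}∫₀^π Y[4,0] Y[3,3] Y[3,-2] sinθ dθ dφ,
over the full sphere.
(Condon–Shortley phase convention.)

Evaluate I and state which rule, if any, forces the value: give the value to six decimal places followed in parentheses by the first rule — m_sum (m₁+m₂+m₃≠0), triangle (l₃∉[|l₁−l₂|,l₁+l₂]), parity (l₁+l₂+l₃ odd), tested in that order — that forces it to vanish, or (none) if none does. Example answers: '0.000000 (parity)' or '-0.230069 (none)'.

0.000000 (m_sum)

Σmᵢ = 1 ≠ 0, so the φ-integral vanishes; I = 0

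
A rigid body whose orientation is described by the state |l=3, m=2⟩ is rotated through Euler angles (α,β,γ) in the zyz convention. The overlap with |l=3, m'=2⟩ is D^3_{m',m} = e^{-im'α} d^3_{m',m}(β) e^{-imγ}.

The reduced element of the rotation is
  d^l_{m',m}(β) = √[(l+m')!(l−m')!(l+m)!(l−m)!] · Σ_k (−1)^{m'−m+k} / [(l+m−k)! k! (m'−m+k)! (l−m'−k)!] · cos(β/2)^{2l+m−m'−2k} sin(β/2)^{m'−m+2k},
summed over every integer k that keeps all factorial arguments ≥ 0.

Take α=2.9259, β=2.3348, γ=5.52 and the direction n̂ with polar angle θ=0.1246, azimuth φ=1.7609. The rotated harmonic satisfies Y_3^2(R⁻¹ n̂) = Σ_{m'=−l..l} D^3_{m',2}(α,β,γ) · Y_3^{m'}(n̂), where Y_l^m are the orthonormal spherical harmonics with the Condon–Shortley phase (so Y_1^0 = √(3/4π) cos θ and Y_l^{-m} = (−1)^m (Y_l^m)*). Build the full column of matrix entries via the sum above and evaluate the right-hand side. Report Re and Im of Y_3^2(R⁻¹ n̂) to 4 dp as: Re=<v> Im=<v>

Re=0.0977 Im=-0.3707

Need the full column D^3_{m',2} for m'=−3..3 at α=2.9259, β=2.3348, γ=5.5200.
cos(β/2)=0.392544, sin(β/2)=0.919733
d^3_{-3,2}: single k=5 term ⇒ +0.632810;  D = -0.403541-0.487446i
d^3_{-2,2}: k∈[4..5] ⇒ +0.551308 -0.605300 = -0.053992;  D = -0.024731-0.047995i
d^3_{-1,2}: k∈[3..4] ⇒ +0.297633 -0.816954 = -0.519321;  D = +0.133567+0.501851i
d^3_{0,2}: k∈[2..3] ⇒ +0.110012 -0.603928 = -0.493916;  D = -0.021935-0.493429i
d^3_{1,2}: k∈[1..2] ⇒ +0.027108 -0.297633 = -0.270525;  D = -0.046106+0.266567i
d^3_{2,2}: k∈[0..1] ⇒ +0.003659 -0.100427 = -0.096768;  D = +0.036518-0.089613i
d^3_{3,2}: single k=0 term ⇒ -0.020998;  D = -0.011902+0.017299i
Y_3^{m'}(θ=0.1246,φ=1.7609) and Σ D·Y over m':
  (-0.4035-0.4874i)·(+0.0004+0.0007i)  (-0.0247-0.0480i)·(-0.0145+0.0058i)  (+0.1336+0.5019i)·(-0.0298-0.1547i)  (-0.0219-0.4934i)·(+0.7120+0.0000i)  (-0.0461+0.2666i)·(+0.0298-0.1547i)  (+0.0365-0.0896i)·(-0.0145-0.0058i)  (-0.0119+0.0173i)·(-0.0004+0.0007i)
Y_3^2(R⁻¹ n̂) = +0.097655-0.370697i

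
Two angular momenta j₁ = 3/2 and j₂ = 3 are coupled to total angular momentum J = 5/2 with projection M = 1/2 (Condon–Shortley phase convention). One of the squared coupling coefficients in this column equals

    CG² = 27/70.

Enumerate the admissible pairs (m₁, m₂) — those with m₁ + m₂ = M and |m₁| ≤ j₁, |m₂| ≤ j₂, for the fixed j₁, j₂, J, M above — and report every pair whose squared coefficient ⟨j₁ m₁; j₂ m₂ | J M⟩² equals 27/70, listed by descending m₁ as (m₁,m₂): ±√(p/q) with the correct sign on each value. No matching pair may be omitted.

(3/2,-1): +√(27/70)

Admissible pairs with m₁+m₂ = M = 1/2: (-3/2,2), (-1/2,1), (1/2,0), (3/2,-1)
  (m₁,m₂)=(3/2,-1): CG² = 27/70, CG = +√(27/70)   ← matches the target
  (m₁,m₂)=(1/2,0): CG² = 6/35, CG = −√(6/35)
  (m₁,m₂)=(-1/2,1): CG² = 1/70, CG = −√(1/70)
  (m₁,m₂)=(-3/2,2): CG² = 3/7, CG = +√(3/7)
Pairs with CG² = 27/70: (3/2,-1): +√(27/70)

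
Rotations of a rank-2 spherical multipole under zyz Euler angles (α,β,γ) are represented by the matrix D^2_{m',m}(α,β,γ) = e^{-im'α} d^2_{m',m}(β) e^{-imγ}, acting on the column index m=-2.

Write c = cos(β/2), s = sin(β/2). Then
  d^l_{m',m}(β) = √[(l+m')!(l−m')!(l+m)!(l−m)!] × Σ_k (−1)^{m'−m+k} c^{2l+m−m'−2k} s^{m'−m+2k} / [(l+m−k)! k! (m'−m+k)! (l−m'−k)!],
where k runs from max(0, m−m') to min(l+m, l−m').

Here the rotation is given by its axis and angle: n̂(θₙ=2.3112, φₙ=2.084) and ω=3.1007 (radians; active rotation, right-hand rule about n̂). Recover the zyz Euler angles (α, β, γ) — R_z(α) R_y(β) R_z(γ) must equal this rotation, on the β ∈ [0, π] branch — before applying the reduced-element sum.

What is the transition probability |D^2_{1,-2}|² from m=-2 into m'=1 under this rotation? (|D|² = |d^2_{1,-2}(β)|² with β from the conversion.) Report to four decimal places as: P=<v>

Axis–angle → zyz. n̂ = (sinθₙcosφₙ, sinθₙsinφₙ, cosθₙ) = (-0.362433, +0.643099, -0.674586), ω = 3.1007.
R = I cosω + sinω [n̂]ₓ + (1−cosω) n̂n̂ᵀ gives
  R = [-0.736559, -0.438388, +0.515070; -0.493543, -0.172357, -0.852472; +0.462489, -0.882105, -0.089412]
β = atan2(√(R₁₃²+R₂₃²), R₃₃) = 1.660328; α = atan2(R₂₃, R₁₃) mod 2π = 5.255897; γ = atan2(R₃₂, −R₃₁) mod 2π = 4.229490
Split into d^2_{1,-2}(β=1.6603) × two z-phases.
c=cos(1.660328/2)=0.674755, s=sin(1.660328/2)=0.738042; N=√[6·1·1·24]=12.000000
k: max(0,(-2)−(1))=0 … min(2+(-2),2−(1))=0
  k=0: (−1)^3·12.0000/(6)·0.6748^1·0.7380^3 = -0.542524
d^2_{1,-2}(1.6603) = -0.542524
|D^2_{1,-2}|² = |d^2_{1,-2}(β)|² = (-0.542524)² = 0.294333 (the z-rotation phases have unit modulus)

P=0.2943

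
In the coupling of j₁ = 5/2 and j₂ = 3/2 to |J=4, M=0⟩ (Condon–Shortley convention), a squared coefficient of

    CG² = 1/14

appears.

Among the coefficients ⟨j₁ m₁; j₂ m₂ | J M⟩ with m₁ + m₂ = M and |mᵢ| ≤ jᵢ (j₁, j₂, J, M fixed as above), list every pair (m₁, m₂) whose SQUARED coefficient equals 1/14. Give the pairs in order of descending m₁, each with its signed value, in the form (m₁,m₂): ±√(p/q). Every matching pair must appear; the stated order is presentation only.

Admissible pairs with m₁+m₂ = M = 0: (-3/2,3/2), (-1/2,1/2), (1/2,-1/2), (3/2,-3/2)
  (m₁,m₂)=(3/2,-3/2): CG² = 1/14, CG = +√(1/14)   ← matches the target
  (m₁,m₂)=(1/2,-1/2): CG² = 3/7, CG = +√(3/7)
  (m₁,m₂)=(-1/2,1/2): CG² = 3/7, CG = +√(3/7)
  (m₁,m₂)=(-3/2,3/2): CG² = 1/14, CG = +√(1/14)   ← matches the target
Pairs with CG² = 1/14: (3/2,-3/2): +√(1/14); (-3/2,3/2): +√(1/14)

(3/2,-3/2): +√(1/14); (-3/2,3/2): +√(1/14)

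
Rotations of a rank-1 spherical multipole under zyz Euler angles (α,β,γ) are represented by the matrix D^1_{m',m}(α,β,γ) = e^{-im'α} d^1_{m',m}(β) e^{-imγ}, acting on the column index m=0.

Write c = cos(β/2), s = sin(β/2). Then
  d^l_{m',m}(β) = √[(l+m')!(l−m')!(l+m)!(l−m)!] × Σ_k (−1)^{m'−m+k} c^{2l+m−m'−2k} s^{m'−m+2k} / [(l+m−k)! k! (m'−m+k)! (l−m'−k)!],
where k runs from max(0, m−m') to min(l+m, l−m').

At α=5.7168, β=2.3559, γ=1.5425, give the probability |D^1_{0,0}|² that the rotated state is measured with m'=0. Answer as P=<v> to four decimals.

P=0.4997

Split into d^1_{0,0}(β=2.3559) × two z-phases.
With c≡cos(β/2)=0.382819 and s≡sin(β/2)=0.923823, N=[1·1·1·1]^{1/2}=1.000000
Admissible k: 0..1 (factorial args all ≥0)
  k=0: (−1)^0·1.0000/(1)·0.3828^2·0.9238^0 = +0.146551
  k=1: (−1)^1·1.0000/(1)·0.3828^0·0.9238^2 = -0.853449
d^1_{0,0}(2.3559) = +0.146551 -0.853449 = -0.706899
|D^1_{0,0}|² = |d^1_{0,0}(β)|² = (-0.706899)² = 0.499706 (the z-rotation phases have unit modulus)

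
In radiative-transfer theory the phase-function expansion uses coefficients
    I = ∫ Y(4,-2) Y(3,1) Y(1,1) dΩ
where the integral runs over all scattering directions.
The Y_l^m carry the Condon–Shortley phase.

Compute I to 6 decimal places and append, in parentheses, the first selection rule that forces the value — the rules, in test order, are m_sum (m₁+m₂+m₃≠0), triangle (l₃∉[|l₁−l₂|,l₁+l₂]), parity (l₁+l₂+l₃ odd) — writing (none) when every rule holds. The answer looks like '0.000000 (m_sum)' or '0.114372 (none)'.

Checks pass: Σm=0; 8 even; l₃=1∈[1,7].
(2·4+1)(2·3+1)(2·1+1) = 189
Δ: 6! 2! 0! / 9! → 1/252
sum: t=3:−1/36 = -1/36
3j²(4 3 1; 0 0 0) = Δ·Π!·Σ² = 4/63  (sign +1)
sum: t=4:+1/96 = 1/96
3j²(4 3 1; -2 1 1) = Δ·Π!·Σ² = 5/84  (sign +1)
combine: 4πI² = 189·4/63·5/84 = 5/7
take √, sign +1: I = 0.23841361
No selection rule forces the value: the integral is nonzero (none).

0.238414 (none)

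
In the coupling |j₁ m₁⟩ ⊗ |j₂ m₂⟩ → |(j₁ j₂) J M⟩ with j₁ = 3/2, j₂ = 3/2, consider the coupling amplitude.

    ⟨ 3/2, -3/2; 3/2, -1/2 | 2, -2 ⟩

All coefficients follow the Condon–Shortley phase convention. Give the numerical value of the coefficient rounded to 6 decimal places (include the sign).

√[5·1!2!2!/6! · 0!3!1!2!0!4!] = √(8)
  +(−1)^1/∏(1,0,2,0,0,2)! = -1/4  (running -1/4)
⟨..|..⟩ = √(8)·(-1/4) = -0.707107

-0.707107  (= −√(1/2))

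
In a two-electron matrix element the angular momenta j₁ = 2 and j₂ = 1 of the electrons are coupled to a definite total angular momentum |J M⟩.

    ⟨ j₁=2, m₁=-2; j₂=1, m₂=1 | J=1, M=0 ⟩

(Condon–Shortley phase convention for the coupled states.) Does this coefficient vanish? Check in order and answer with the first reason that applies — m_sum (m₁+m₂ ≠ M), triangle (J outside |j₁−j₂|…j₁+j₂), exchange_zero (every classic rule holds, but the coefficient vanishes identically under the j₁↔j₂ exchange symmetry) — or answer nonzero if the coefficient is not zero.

m-sum: m₁+m₂ = -2+1 = -1, M = 0  ✗ ⇒ coefficient is 0

m_sum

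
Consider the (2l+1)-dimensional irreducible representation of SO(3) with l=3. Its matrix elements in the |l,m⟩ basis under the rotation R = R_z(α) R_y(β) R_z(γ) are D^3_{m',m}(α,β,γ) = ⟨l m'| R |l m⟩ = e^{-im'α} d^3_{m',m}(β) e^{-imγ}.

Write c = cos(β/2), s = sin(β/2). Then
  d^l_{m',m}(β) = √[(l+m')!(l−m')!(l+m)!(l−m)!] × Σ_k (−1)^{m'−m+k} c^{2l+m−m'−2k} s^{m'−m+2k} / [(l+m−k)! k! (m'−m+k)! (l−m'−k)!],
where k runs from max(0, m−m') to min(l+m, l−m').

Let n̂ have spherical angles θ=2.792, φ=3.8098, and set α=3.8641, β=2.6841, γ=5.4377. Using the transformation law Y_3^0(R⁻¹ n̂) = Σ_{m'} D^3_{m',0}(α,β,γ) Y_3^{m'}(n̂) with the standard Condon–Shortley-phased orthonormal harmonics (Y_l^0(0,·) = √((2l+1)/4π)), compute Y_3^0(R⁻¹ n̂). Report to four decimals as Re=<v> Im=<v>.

Need the full column D^3_{m',0} for m'=−3..3 at α=3.8641, β=2.6841, γ=5.4377.
cos(β/2)=0.226757, sin(β/2)=0.973951
d^3_{-3,0}: single k=3 term ⇒ +0.048173;  D = +0.027070-0.039848i
d^3_{-2,0}: k∈[2..3] ⇒ +0.013736 -0.253414 = -0.239677;  D = -0.030068-0.237784i
d^3_{-1,0}: k∈[1..3] ⇒ +0.002023 -0.111945 +0.688394 = +0.578472;  D = -0.433941-0.382525i
d^3_{0,0}: k∈[0..3] ⇒ +0.000136 -0.022571 +0.416401 -0.853540 = -0.459574;  D = -0.459574+0.000000i
d^3_{1,0}: k∈[0..2] ⇒ -0.002023 +0.111945 -0.688394 = -0.578472;  D = +0.433941-0.382525i
d^3_{2,0}: k∈[0..1] ⇒ +0.013736 -0.253414 = -0.239677;  D = -0.030068+0.237784i
d^3_{3,0}: single k=0 term ⇒ -0.048173;  D = -0.027070-0.039848i
Y_3^{m'}(θ=2.792,φ=3.8098) and Σ D·Y over m':
  (+0.0271-0.0398i)·(+0.0070+0.0152i)  (-0.0301-0.2378i)·(-0.0262+0.1096i)  (-0.4339-0.3825i)·(-0.2966+0.2341i)  (-0.4596+0.0000i)·(-0.4955+0.0000i)  (+0.4339-0.3825i)·(+0.2966+0.2341i)  (-0.0301+0.2378i)·(-0.0262-0.1096i)  (-0.0271-0.0398i)·(-0.0070+0.0152i)
Y_3^0(R⁻¹ n̂) = +0.719515+0.000000i

Re=0.7195 Im=0.0000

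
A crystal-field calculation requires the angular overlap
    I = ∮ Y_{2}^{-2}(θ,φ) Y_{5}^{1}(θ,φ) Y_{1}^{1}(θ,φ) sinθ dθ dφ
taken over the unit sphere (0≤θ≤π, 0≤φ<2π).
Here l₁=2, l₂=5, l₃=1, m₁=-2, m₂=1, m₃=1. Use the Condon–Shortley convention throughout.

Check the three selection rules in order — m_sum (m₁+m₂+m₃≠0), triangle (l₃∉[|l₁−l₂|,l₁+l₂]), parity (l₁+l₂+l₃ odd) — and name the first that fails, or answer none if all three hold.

m₁+m₂+m₃ = -2 + 1 + 1 = 0  ✓
triangle: need |l₁−l₂| ≤ l₃ ≤ l₁+l₂ = [3,7]; l₃=1 is outside  ✗
parity: l₁+l₂+l₃ = 8 is even

triangle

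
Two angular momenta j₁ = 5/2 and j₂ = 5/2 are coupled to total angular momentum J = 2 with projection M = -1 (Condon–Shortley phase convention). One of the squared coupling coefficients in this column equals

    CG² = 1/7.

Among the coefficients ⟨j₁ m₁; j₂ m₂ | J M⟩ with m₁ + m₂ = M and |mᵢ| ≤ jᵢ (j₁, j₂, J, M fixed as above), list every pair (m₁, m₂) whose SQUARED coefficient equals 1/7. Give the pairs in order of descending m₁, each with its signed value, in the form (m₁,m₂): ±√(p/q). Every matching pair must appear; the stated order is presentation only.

(1/2,-3/2): −√(1/7); (-3/2,1/2): +√(1/7)

Admissible pairs with m₁+m₂ = M = -1: (-5/2,3/2), (-3/2,1/2), (-1/2,-1/2), (1/2,-3/2), (3/2,-5/2)
  (m₁,m₂)=(3/2,-5/2): CG² = 5/14, CG = +√(5/14)
  (m₁,m₂)=(1/2,-3/2): CG² = 1/7, CG = −√(1/7)   ← matches the target
  (m₁,m₂)=(-1/2,-1/2): CG² = 0/1, CG = 0
  (m₁,m₂)=(-3/2,1/2): CG² = 1/7, CG = +√(1/7)   ← matches the target
  (m₁,m₂)=(-5/2,3/2): CG² = 5/14, CG = −√(5/14)
Pairs with CG² = 1/7: (1/2,-3/2): −√(1/7); (-3/2,1/2): +√(1/7)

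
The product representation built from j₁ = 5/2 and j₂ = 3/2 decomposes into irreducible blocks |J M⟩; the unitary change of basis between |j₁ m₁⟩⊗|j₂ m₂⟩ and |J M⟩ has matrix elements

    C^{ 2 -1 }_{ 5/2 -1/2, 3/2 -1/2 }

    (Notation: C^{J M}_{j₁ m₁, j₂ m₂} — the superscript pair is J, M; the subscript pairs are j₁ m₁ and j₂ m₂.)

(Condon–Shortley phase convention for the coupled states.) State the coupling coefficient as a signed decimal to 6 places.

√[5·2!3!1!/7! · 2!3!1!2!1!3!] = √(12/7)
  +(−1)^0/∏(0,2,3,1,0,0)! = 1/12  (running 1/12)
  +(−1)^1/∏(1,1,2,0,1,1)! = -1/2  (running -5/12)
⟨..|..⟩ = √(12/7)·(-5/12) = -0.545545

-0.545545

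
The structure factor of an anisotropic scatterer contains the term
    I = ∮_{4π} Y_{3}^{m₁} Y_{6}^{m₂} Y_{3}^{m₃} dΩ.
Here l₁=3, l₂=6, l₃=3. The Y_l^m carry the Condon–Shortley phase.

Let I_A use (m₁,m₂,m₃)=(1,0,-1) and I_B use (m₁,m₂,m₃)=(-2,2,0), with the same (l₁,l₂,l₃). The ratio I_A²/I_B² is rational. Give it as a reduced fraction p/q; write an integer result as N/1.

225/224

Shared (l₁,l₂,l₃)=(3,6,3): N and (l;000)² cancel in I_A²/I_B².
A: Δ = 6!·0!·6!/13! = 1/12012; Racah Σ t=2..2: t=2:+1/2304 = 1/2304; ⇒ 3j(3 6 3; 1 0 -1)² = 75/4004, sgn +1
B: Δ = 6!·0!·6!/13! = 1/12012; Racah Σ t=5..5: t=5:−1/4320 = -1/4320; ⇒ 3j(3 6 3; -2 2 0)² = 8/429, sgn +1
I_A²/I_B² = (75/4004)/(8/429) = 225/224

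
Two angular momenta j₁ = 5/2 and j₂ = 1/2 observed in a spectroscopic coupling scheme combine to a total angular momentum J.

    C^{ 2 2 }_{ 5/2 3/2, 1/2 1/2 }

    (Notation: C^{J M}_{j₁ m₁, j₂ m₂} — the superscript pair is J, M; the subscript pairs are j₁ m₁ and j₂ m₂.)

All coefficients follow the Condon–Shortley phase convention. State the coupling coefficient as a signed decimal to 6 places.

-0.408248  (= −√(1/6))

j₁+j₂−J=1  J+j₁−j₂=4  J−j₁+j₂=0  j₁+j₂+J+1=6
(j₁±m₁, j₂±m₂, J±M) = (4,1,1,0,4,0)
P² = 96
sum k=1..1:
  [1] −1/24 = -1/24
S = -1/24
C² = P²·S² = 1/6 ; C = -0.408248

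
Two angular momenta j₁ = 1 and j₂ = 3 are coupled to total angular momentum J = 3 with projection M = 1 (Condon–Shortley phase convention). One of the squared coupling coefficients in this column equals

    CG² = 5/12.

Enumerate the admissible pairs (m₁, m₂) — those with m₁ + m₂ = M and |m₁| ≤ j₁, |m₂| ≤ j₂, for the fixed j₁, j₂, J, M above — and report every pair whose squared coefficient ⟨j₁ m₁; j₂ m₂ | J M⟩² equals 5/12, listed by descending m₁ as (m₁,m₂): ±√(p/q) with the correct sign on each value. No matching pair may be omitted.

Admissible pairs with m₁+m₂ = M = 1: (-1,2), (0,1), (1,0)
  (m₁,m₂)=(1,0): CG² = 1/2, CG = +√(1/2)
  (m₁,m₂)=(0,1): CG² = 1/12, CG = −√(1/12)
  (m₁,m₂)=(-1,2): CG² = 5/12, CG = −√(5/12)   ← matches the target
Pairs with CG² = 5/12: (-1,2): −√(5/12)

(-1,2): −√(5/12)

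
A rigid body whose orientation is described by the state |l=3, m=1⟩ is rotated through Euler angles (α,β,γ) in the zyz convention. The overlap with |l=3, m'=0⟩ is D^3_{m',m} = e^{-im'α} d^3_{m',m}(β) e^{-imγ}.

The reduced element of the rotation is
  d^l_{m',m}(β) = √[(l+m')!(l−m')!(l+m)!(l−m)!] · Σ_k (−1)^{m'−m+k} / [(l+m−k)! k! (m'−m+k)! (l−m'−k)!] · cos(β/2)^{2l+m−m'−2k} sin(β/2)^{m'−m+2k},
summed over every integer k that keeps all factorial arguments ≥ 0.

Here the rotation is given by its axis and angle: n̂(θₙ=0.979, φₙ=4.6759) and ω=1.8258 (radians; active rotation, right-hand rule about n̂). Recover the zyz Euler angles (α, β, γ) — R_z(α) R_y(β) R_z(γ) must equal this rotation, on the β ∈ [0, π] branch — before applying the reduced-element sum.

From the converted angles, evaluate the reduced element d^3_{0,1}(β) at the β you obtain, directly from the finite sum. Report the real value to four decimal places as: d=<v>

d=-0.3884

Axis–angle → zyz. n̂ = (sinθₙcosφₙ, sinθₙsinφₙ, cosθₙ) = (-0.030277, -0.829387, +0.557853), ω = 1.8258.
R = I cosω + sinω [n̂]ₓ + (1−cosω) n̂n̂ᵀ gives
  R = [-0.251101, -0.508368, -0.823718; +0.571259, +0.609153, -0.550088; +0.781416, -0.608684, +0.137451]
β = atan2(√(R₁₃²+R₂₃²), R₃₃) = 1.432909; α = atan2(R₂₃, R₁₃) mod 2π = 3.730387; γ = atan2(R₃₂, −R₃₁) mod 2π = 3.803365
d^3_{0,1}(β=1.4329) via the finite sum:
c=cos(1.432909/2)=0.754139, s=sin(1.432909/2)=0.656715; N=√[6·6·24·2]=41.569219
k∈{1,2,3} keeps every argument non-negative
  k=1: (−1)^0·41.5692/(12)·0.7541^5·0.6567^1 = +0.554912
  k=2: (−1)^1·41.5692/(4)·0.7541^3·0.6567^3 = -1.262399
  k=3: (−1)^2·41.5692/(12)·0.7541^1·0.6567^5 = +0.319100
d^3_{0,1}(1.4329) = +0.554912 -1.262399 +0.319100 = -0.388387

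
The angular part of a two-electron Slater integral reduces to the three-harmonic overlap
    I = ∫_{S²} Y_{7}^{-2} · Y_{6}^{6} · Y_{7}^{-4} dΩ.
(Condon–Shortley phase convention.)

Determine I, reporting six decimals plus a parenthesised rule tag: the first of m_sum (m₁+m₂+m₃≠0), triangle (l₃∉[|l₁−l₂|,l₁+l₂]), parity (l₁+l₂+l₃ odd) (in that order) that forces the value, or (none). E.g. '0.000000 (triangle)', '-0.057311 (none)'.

-0.156980 (none)

Checks pass: Σm=0; 20 even; l₃=7∈[1,13].
(2·7+1)(2·6+1)(2·7+1) = 2925
Δ: 6! 8! 6! / 21! → 1/2444321880
sum: t=0:+1/2612736000 t=1:−1/20736000 t=2:+1/1658880 t=3:−1/746496 t=4:+1/1658880 t=5:−1/20736000 t=6:+1/2612736000 = -1/4354560
3j²(7 6 7; 0 0 0) = Δ·Π!·Σ² = 1000/138567  (sign +1)
sum: t=6:+1/373248000 = 1/373248000
3j²(7 6 7; -2 6 -4) = Δ·Π!·Σ² = 308/20995  (sign -1)
combine: 4πI² = 2925·1000/138567·308/20995 = 420000/1356277
take √, sign -1: I = -0.15698043
No selection rule forces the value: the integral is nonzero (none).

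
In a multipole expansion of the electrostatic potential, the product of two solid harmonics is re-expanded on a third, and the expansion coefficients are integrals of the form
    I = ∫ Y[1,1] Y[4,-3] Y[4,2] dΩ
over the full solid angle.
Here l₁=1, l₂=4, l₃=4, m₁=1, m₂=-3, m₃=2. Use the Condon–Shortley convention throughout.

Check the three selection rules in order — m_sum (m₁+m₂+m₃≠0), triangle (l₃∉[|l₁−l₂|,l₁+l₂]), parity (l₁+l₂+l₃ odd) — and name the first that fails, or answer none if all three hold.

parity

Σmᵢ = 0  ✓
l₃∈[|l₁−l₂|,l₁+l₂]=[3,5], have l₃=4  ✓
Σlᵢ = 9 ⇒ odd  ✗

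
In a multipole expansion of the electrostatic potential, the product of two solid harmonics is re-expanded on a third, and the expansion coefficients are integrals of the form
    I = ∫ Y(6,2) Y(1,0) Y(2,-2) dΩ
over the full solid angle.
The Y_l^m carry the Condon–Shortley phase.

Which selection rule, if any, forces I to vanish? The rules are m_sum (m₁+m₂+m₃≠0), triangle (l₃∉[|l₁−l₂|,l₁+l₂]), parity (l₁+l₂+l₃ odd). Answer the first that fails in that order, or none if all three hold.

triangle

m₁+m₂+m₃ = 2 + 0 − 2 = 0  ✓
triangle: need |l₁−l₂| ≤ l₃ ≤ l₁+l₂ = [5,7]; l₃=2 is outside  ✗
parity: l₁+l₂+l₃ = 9 is odd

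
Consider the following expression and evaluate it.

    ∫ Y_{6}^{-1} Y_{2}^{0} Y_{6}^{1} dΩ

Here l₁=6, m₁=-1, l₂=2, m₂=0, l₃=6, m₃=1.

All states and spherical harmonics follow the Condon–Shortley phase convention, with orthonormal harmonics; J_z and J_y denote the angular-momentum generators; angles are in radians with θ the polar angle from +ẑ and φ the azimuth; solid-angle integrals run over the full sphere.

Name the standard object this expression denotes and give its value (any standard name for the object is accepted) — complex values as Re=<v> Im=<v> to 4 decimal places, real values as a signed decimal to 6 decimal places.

This is a Gaunt coefficient — the integral of a triple product of spherical harmonics over the sphere.
m-sum 0 ✓  L=14 even ✓  4≤6≤8 ✓
Π(2lᵢ+1) = 13×5×13 = 845
triangle coeff Δ(6,2,6) = 1/90090
Σ_t [0,2]: t=0:+1/69120 t=1:−1/14400 t=2:+1/69120 = -7/172800
(3j)²=14/715 [(6 2 6; 0 0 0)], sign=-1
Σ_t [0,2]: t=0:+1/120960 t=1:−1/17280 t=2:+1/57600 = -13/403200
(3j)²=13/770 [(6 2 6; -1 0 1)], sign=+1
⇒ 4πI² = 169/605
I = (-1)√(169/605/(4π)) = -0.14909419

Gaunt coefficient, -0.149094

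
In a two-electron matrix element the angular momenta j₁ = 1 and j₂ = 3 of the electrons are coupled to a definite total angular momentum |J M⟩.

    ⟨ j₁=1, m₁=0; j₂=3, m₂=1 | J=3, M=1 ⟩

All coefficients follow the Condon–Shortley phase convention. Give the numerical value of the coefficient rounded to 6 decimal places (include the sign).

-0.288675  (= −√(1/12))

triangle: 1!*1!*5!/8! = 120/40320
(j±m)!: 1!*1!*4!*2!*4!*2! = 2304
prefactor² = (2J+1)*Δ*N² = 48
  k=0: +1/(0!*1!*1!*4!*0!*1!) = 1/24
  k=1: −1/(1!*0!*0!*3!*1!*2!) = -1/12
Σ = -1/24  ⇒  CG² = 48*(-1/24)² = 1/12
CG = −√(1/12) = -0.288675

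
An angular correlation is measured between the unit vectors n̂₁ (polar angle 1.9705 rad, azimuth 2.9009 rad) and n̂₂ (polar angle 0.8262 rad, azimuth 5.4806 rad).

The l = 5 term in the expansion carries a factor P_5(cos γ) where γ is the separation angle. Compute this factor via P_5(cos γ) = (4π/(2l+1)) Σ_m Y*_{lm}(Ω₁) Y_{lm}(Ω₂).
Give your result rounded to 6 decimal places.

Term-by-term m-sum for l=5 (normalisation 4π/11 = 1.142397):
  [-5]  conj(Y_{5,-5})(Ω₁) = (-0.110562, 0.287324) ; Y_{5,-5}(Ω₂) = (-0.064254, -0.076369) ; Δ = (0.029047, -0.010018)
  [-4]  conj(Y_{5,-4})(Ω₁) = (-0.234936, 0.337559) ; Y_{5,-4}(Ω₂) = (-0.290161, -0.019980) ; Δ = (0.074914, -0.093253)
  [-3]  conj(Y_{5,-3})(Ω₁) = (-0.073645, 0.064863) ; Y_{5,-3}(Ω₂) = (-0.320078, 0.288663) ; Δ = (0.004849, -0.042020)
  [-2]  conj(Y_{5,-2})(Ω₁) = (0.270687, -0.141400) ; Y_{5,-2}(Ω₂) = (-0.008062, 0.234455) ; Δ = (0.030969, 0.064604)
  [-1]  conj(Y_{5,-1})(Ω₁) = (0.182950, -0.044905) ; Y_{5,-1}(Ω₂) = (-0.163721, -0.169447) ; Δ = (-0.037562, -0.023648)
  [+0]  conj(Y_{5,0})(Ω₁) = (-0.265980, -0.000000) ; Y_{5,0}(Ω₂) = (-0.305926, 0.000000) ; Δ = (0.081370, 0.000000)
  [+1]  conj(Y_{5,1})(Ω₁) = (-0.182950, -0.044905) ; Y_{5,1}(Ω₂) = (0.163721, -0.169447) ; Δ = (-0.037562, 0.023648)
  [+2]  conj(Y_{5,2})(Ω₁) = (0.270687, 0.141400) ; Y_{5,2}(Ω₂) = (-0.008062, -0.234455) ; Δ = (0.030969, -0.064604)
  [+3]  conj(Y_{5,3})(Ω₁) = (0.073645, 0.064863) ; Y_{5,3}(Ω₂) = (0.320078, 0.288663) ; Δ = (0.004849, 0.042020)
  [+4]  conj(Y_{5,4})(Ω₁) = (-0.234936, -0.337559) ; Y_{5,4}(Ω₂) = (-0.290161, 0.019980) ; Δ = (0.074914, 0.093253)
  [+5]  conj(Y_{5,5})(Ω₁) = (0.110562, 0.287324) ; Y_{5,5}(Ω₂) = (0.064254, -0.076369) ; Δ = (0.029047, 0.010018)
Accumulated sum (0.285803, 0.000000); after 4π/(2l+1) scaling, (0.326501, 0.000000) ⇒ P_5 = 0.326501

0.326501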